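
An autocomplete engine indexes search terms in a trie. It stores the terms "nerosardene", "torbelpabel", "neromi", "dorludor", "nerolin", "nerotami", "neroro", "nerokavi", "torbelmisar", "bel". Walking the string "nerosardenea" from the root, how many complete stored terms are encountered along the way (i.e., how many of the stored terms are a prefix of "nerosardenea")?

1

Walk "nerosardenea" from the root; an end-of-word marker is hit whenever a stored word is a prefix of "nerosardenea".
Prefixes of the query that are stored words: "nerosardene"
Count: 1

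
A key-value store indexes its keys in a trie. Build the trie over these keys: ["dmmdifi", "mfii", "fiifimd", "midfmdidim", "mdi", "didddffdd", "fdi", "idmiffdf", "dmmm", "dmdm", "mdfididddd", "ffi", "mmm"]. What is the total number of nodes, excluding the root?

For each word, the new-node count is its length minus the longest prefix already in the trie:
  "dmmdifi" → 7 new (d, m, m, d, i, f, i)
  "mfii" → 4 new (m, f, i, i)
  "fiifimd" → 7 new (f, i, i, f, i, m, d)
  "midfmdidim" → prefix "m" already present; 9 new (i, d, f, m, d, i, d, i, m)
  "mdi" → prefix "m" already present; 2 new (d, i)
  "didddffdd" → prefix "d" already present; 8 new (i, d, d, d, f, f, d, d)
  "fdi" → prefix "f" already present; 2 new (d, i)
  "idmiffdf" → 8 new (i, d, m, i, f, f, d, f)
  "dmmm" → prefix "dmm" already present; 1 new (m)
  "dmdm" → prefix "dm" already present; 2 new (d, m)
  "mdfididddd" → prefix "md" already present; 8 new (f, i, d, i, d, d, d, d)
  "ffi" → prefix "f" already present; 2 new (f, i)
  "mmm" → prefix "m" already present; 2 new (m, m)
Total nodes = 7 + 4 + 7 + 9 + 2 + 8 + 2 + 8 + 1 + 2 + 8 + 2 + 2 = 62

62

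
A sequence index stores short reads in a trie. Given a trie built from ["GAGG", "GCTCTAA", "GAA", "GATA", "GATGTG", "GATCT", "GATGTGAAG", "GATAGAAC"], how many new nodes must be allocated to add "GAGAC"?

"GAG" is already a path in the trie; the remaining "AC" must be added.
Each of the 2 remaining characters creates one node.

2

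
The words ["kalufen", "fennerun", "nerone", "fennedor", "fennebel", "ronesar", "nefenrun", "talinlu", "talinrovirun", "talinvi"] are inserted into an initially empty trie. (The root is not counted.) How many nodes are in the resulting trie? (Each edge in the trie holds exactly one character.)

For each word, the new-node count is its length minus the longest prefix already in the trie:
  "kalufen" → 7 new (k, a, l, u, f, e, n)
  "fennerun" → 8 new (f, e, n, n, e, r, u, n)
  "nerone" → 6 new (n, e, r, o, n, e)
  "fennedor" → prefix "fenne" already present; 3 new (d, o, r)
  "fennebel" → prefix "fenne" already present; 3 new (b, e, l)
  "ronesar" → 7 new (r, o, n, e, s, a, r)
  "nefenrun" → prefix "ne" already present; 6 new (f, e, n, r, u, n)
  "talinlu" → 7 new (t, a, l, i, n, l, u)
  "talinrovirun" → prefix "talin" already present; 7 new (r, o, v, i, r, u, n)
  "talinvi" → prefix "talin" already present; 2 new (v, i)
Total nodes = 7 + 8 + 6 + 3 + 3 + 7 + 6 + 7 + 7 + 2 = 56

56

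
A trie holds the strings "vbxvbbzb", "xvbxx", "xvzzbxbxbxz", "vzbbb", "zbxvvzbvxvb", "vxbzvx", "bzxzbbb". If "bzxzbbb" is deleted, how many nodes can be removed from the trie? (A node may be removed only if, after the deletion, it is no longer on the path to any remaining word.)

7

A node on "bzxzbbb"'s path can go only if nothing else ends at it or branches off below it.
No other word shares any prefix with "bzxzbbb", so all 7 of its nodes go.
Nodes removed: 7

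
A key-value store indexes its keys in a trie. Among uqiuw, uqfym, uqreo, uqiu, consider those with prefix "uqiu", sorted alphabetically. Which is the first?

uqiu

Filter for "uqiu…" and sort: "uqiu", "uqiuw"
The 1st is uqiu.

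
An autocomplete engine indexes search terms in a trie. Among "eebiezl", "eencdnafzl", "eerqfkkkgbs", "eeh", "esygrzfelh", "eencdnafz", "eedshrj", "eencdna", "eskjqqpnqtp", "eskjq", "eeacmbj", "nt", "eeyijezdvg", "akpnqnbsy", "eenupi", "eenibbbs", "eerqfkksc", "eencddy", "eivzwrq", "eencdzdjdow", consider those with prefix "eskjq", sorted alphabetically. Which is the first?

Words with prefix "eskjq", in lexicographic order: "eskjq", "eskjqqpnqtp"
Position 1: eskjq

eskjq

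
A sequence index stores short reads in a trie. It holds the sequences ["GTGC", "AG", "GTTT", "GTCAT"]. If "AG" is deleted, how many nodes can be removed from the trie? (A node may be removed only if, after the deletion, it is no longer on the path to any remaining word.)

2

After clearing the end-marker at "AG", prune upward until reaching a node still needed by another word.
No other word shares any prefix with "AG", so all 2 of its nodes go.
Nodes removed: 2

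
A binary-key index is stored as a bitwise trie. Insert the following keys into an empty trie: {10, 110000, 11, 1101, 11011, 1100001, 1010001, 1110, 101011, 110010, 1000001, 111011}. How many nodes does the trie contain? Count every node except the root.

Insert word by word; a character creates a node only if that edge doesn't already exist:
  "10" → 2 new (1, 0)
  "110000" → prefix "1" already present; 5 new (1, 0, 0, 0, 0)
  "11" → prefix "11" already present; 0 new (none)
  "1101" → prefix "110" already present; 1 new (1)
  "11011" → prefix "1101" already present; 1 new (1)
  "1100001" → prefix "110000" already present; 1 new (1)
  "1010001" → prefix "10" already present; 5 new (1, 0, 0, 0, 1)
  "1110" → prefix "11" already present; 2 new (1, 0)
  "101011" → prefix "1010" already present; 2 new (1, 1)
  "110010" → prefix "1100" already present; 2 new (1, 0)
  "1000001" → prefix "10" already present; 5 new (0, 0, 0, 0, 1)
  "111011" → prefix "1110" already present; 2 new (1, 1)
Total nodes = 2 + 5 + 0 + 1 + 1 + 1 + 5 + 2 + 2 + 2 + 5 + 2 = 28

28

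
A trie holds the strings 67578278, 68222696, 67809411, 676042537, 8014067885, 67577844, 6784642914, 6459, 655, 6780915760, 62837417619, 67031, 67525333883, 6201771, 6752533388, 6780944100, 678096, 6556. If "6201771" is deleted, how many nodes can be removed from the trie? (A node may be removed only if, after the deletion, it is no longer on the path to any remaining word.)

5

After clearing the end-marker at "6201771", prune upward until reaching a node still needed by another word.
The suffix "01771" (5 nodes) is used only by "6201771"; the node for "62" still has the child "8", so pruning stops there.
Nodes removed: 5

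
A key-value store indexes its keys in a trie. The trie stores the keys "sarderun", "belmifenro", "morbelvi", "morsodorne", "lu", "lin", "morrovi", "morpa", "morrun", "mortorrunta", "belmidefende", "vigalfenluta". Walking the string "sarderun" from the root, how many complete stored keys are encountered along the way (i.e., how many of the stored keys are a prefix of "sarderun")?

Traverse "sarderun" character by character; count nodes along the way that are marked as word ends.
Prefixes of the query that are stored words: "sarderun"
Count: 1

1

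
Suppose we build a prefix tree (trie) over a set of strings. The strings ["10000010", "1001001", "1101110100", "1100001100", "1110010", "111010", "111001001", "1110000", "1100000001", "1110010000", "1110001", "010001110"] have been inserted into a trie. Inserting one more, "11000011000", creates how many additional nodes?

1

"1100001100" is already a path in the trie; the remaining "0" must be added.
Each of the 1 remaining characters creates one node.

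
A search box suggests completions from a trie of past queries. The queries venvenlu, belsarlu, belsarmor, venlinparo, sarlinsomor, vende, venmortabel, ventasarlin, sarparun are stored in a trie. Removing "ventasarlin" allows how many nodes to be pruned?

After clearing the end-marker at "ventasarlin", prune upward until reaching a node still needed by another word.
The suffix "tasarlin" (8 nodes) is used only by "ventasarlin"; the node for "ven" still has the child "v", so pruning stops there.
Nodes removed: 8

8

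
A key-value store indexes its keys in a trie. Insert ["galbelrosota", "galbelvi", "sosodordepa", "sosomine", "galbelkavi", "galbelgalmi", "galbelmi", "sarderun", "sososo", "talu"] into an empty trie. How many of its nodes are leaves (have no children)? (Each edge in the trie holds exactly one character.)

A leaf is a node with no children — equivalently, the end of a word that is not a proper prefix of any other stored word.
Those words: "galbelgalmi", "galbelkavi", "galbelmi", "galbelrosota", "galbelvi", "sarderun", "sosodordepa", "sosomine", "sososo", "talu"
Leaf count: 10

10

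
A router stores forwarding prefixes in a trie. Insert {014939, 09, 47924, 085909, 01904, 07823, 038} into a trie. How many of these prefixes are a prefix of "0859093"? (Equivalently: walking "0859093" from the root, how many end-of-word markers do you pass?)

Walk "0859093" from the root; an end-of-word marker is hit whenever a stored word is a prefix of "0859093".
Prefixes of the query that are stored words: "085909"
Count: 1

1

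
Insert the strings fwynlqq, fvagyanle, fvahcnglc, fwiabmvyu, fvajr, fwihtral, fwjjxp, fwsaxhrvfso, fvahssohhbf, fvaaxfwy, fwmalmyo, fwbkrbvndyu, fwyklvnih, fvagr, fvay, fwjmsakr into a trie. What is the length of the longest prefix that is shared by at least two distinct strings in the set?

4

Look for the deepest trie node that still has at least two words in its subtree.
e.g. "fvagr" and "fvagyanle" share the prefix "fvag" of length 4; no pair shares a longer one.
Longest shared-prefix length: 4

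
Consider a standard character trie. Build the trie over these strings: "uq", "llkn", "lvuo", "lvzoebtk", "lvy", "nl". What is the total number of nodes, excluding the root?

Trie structure (* marks end of a word):
(root)
├─ l
│  ├─ l
│  │  └─ k
│  │     └─ n *
│  └─ v
│     ├─ u
│     │  └─ o *
│     ├─ y *
│     └─ z
│        └─ o
│           └─ e
│              └─ b
│                 └─ t
│                    └─ k *
├─ n
│  └─ l *
└─ u
   └─ q *
Counting every labelled node above: 18.

18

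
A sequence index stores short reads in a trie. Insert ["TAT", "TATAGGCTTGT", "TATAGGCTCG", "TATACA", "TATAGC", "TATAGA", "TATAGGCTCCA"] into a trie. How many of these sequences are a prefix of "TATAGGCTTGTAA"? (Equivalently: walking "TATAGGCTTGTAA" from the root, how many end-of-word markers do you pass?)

Traverse "TATAGGCTTGTAA" character by character; count nodes along the way that are marked as word ends.
Prefixes of the query that are stored words: "TAT", "TATAGGCTTGT"
Count: 2

2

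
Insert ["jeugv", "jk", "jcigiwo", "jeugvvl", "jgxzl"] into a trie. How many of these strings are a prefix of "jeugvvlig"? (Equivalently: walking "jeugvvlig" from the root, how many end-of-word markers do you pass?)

2

Traverse "jeugvvlig" character by character; count nodes along the way that are marked as word ends.
Prefixes of the query that are stored words: "jeugv", "jeugvvl"
Count: 2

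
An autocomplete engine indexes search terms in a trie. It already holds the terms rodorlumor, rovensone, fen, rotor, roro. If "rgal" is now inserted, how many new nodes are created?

"r" is already a path in the trie; the remaining "gal" must be added.
New nodes needed: |"rgal"| − 1 = 4 − 1 = 3.

3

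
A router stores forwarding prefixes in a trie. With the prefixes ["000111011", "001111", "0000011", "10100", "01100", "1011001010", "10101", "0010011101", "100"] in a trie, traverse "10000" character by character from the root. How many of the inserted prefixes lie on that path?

Check each prefix of "10000" against the stored set — each match is an end-marker on the path.
Prefixes of the query that are stored words: "100"
Count: 1

1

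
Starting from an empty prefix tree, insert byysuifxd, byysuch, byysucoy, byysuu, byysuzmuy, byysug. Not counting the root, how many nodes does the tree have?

Trace insertions, counting only characters that open a new branch:
  "byysuifxd" → 9 new (b, y, y, s, u, i, f, x, d)
  "byysuch" → prefix "byysu" already present; 2 new (c, h)
  "byysucoy" → prefix "byysuc" already present; 2 new (o, y)
  "byysuu" → prefix "byysu" already present; 1 new (u)
  "byysuzmuy" → prefix "byysu" already present; 4 new (z, m, u, y)
  "byysug" → prefix "byysu" already present; 1 new (g)
Total nodes = 9 + 2 + 2 + 1 + 4 + 1 = 19

19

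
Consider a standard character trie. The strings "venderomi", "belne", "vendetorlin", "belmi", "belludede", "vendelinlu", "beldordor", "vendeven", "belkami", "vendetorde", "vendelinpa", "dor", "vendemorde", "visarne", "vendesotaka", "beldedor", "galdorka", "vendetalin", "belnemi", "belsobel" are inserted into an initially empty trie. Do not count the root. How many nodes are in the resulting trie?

93

For each word, the new-node count is its length minus the longest prefix already in the trie:
  "venderomi" → 9 new (v, e, n, d, e, r, o, m, i)
  "belne" → 5 new (b, e, l, n, e)
  "vendetorlin" → prefix "vende" already present; 6 new (t, o, r, l, i, n)
  "belmi" → prefix "bel" already present; 2 new (m, i)
  "belludede" → prefix "bel" already present; 6 new (l, u, d, e, d, e)
  "vendelinlu" → prefix "vende" already present; 5 new (l, i, n, l, u)
  "beldordor" → prefix "bel" already present; 6 new (d, o, r, d, o, r)
  "vendeven" → prefix "vende" already present; 3 new (v, e, n)
  "belkami" → prefix "bel" already present; 4 new (k, a, m, i)
  "vendetorde" → prefix "vendetor" already present; 2 new (d, e)
  "vendelinpa" → prefix "vendelin" already present; 2 new (p, a)
  "dor" → 3 new (d, o, r)
  "vendemorde" → prefix "vende" already present; 5 new (m, o, r, d, e)
  "visarne" → prefix "v" already present; 6 new (i, s, a, r, n, e)
  "vendesotaka" → prefix "vende" already present; 6 new (s, o, t, a, k, a)
  "beldedor" → prefix "beld" already present; 4 new (e, d, o, r)
  "galdorka" → 8 new (g, a, l, d, o, r, k, a)
  "vendetalin" → prefix "vendet" already present; 4 new (a, l, i, n)
  "belnemi" → prefix "belne" already present; 2 new (m, i)
  "belsobel" → prefix "bel" already present; 5 new (s, o, b, e, l)
Total nodes = 9 + 5 + 6 + 2 + 6 + 5 + 6 + 3 + 4 + 2 + 2 + 3 + 5 + 6 + 6 + 4 + 8 + 4 + 2 + 5 = 93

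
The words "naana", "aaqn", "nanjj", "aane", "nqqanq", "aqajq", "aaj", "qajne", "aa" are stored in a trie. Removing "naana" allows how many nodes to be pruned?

3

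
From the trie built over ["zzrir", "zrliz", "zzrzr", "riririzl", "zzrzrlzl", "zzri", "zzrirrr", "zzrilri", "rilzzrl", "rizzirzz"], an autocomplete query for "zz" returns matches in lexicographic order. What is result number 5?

zzrzr

Filter for "zz…" and sort: "zzri", "zzrilri", "zzrir", "zzrirrr", "zzrzr", "zzrzrlzl"
The 5th is zzrzr.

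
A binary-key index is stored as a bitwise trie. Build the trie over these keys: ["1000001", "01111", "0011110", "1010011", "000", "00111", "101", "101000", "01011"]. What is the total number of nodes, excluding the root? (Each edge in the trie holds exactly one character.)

28

For each word, the new-node count is its length minus the longest prefix already in the trie:
  "1000001" → 7 new (1, 0, 0, 0, 0, 0, 1)
  "01111" → 5 new (0, 1, 1, 1, 1)
  "0011110" → prefix "0" already present; 6 new (0, 1, 1, 1, 1, 0)
  "1010011" → prefix "10" already present; 5 new (1, 0, 0, 1, 1)
  "000" → prefix "00" already present; 1 new (0)
  "00111" → prefix "00111" already present; 0 new (none)
  "101" → prefix "101" already present; 0 new (none)
  "101000" → prefix "10100" already present; 1 new (0)
  "01011" → prefix "01" already present; 3 new (0, 1, 1)
Total nodes = 7 + 5 + 6 + 5 + 1 + 0 + 0 + 1 + 3 = 28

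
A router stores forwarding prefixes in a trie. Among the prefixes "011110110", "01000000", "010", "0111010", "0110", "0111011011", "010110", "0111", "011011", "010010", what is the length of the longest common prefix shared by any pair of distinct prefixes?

Look for the deepest trie node that still has at least two words in its subtree.
e.g. "0111010" and "0111011011" share the prefix "011101" of length 6; no pair shares a longer one.
Longest shared-prefix length: 6

6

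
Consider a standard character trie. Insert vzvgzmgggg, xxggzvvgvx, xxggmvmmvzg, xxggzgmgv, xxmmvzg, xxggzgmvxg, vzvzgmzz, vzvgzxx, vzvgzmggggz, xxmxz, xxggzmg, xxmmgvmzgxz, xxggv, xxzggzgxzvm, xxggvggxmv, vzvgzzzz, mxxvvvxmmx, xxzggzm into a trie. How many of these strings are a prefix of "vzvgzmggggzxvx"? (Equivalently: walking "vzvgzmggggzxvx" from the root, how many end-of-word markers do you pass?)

2

Check each prefix of "vzvgzmggggzxvx" against the stored set — each match is an end-marker on the path.
Prefixes of the query that are stored words: "vzvgzmgggg", "vzvgzmggggz"
Count: 2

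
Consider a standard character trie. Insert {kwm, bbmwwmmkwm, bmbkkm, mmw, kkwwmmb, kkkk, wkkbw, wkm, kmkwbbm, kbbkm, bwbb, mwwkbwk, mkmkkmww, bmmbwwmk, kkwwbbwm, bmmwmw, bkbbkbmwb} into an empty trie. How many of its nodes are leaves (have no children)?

A leaf is a node with no children — equivalently, the end of a word that is not a proper prefix of any other stored word.
Those words: "bbmwwmmkwm", "bkbbkbmwb", "bmbkkm", "bmmbwwmk", "bmmwmw", "bwbb", "kbbkm", "kkkk", "kkwwbbwm", "kkwwmmb", "kmkwbbm", "kwm", "mkmkkmww", "mmw", "mwwkbwk", "wkkbw", "wkm"
Leaf count: 17

17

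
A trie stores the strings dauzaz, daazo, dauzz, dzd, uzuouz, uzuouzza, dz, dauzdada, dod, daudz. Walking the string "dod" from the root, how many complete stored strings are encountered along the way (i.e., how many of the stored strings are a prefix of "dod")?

1

Walk "dod" from the root; an end-of-word marker is hit whenever a stored word is a prefix of "dod".
Prefixes of the query that are stored words: "dod"
Count: 1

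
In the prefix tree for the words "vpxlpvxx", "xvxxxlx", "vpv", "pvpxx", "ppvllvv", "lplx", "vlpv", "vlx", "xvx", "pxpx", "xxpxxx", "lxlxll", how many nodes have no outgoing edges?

Leaves are exactly the stored words that no other stored word extends.
Those words: "lplx", "lxlxll", "ppvllvv", "pvpxx", "pxpx", "vlpv", "vlx", "vpv", "vpxlpvxx", "xvxxxlx", "xxpxxx"
Leaf count: 11

11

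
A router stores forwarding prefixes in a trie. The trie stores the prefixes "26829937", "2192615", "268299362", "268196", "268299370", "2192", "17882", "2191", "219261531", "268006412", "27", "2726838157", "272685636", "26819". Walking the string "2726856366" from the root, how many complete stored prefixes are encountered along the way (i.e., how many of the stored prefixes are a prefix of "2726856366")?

Check each prefix of "2726856366" against the stored set — each match is an end-marker on the path.
Prefixes of the query that are stored words: "27", "272685636"
Count: 2

2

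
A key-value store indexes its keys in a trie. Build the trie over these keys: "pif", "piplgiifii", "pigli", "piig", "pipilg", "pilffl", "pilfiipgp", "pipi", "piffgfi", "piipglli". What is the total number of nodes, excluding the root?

37

For each word, the new-node count is its length minus the longest prefix already in the trie:
  "pif" → 3 new (p, i, f)
  "piplgiifii" → prefix "pi" already present; 8 new (p, l, g, i, i, f, i, i)
  "pigli" → prefix "pi" already present; 3 new (g, l, i)
  "piig" → prefix "pi" already present; 2 new (i, g)
  "pipilg" → prefix "pip" already present; 3 new (i, l, g)
  "pilffl" → prefix "pi" already present; 4 new (l, f, f, l)
  "pilfiipgp" → prefix "pilf" already present; 5 new (i, i, p, g, p)
  "pipi" → prefix "pipi" already present; 0 new (none)
  "piffgfi" → prefix "pif" already present; 4 new (f, g, f, i)
  "piipglli" → prefix "pii" already present; 5 new (p, g, l, l, i)
Total nodes = 3 + 8 + 3 + 2 + 3 + 4 + 5 + 0 + 4 + 5 = 37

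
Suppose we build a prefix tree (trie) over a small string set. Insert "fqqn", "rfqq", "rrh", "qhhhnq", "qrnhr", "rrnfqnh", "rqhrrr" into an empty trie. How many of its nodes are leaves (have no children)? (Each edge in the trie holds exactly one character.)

A leaf is a node with no children — equivalently, the end of a word that is not a proper prefix of any other stored word.
Those words: "fqqn", "qhhhnq", "qrnhr", "rfqq", "rqhrrr", "rrh", "rrnfqnh"
Leaf count: 7

7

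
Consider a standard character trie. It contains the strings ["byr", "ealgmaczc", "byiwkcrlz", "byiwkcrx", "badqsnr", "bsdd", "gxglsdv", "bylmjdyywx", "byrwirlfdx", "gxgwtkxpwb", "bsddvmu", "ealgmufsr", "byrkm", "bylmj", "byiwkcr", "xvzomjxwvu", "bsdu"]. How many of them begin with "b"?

12

Traverse to the node for "b", then collect every word in that subtree.
Matches: "badqsnr", "bsdd", "bsddvmu", "bsdu", "byiwkcr", "byiwkcrlz", "byiwkcrx", "bylmj", "bylmjdyywx", "byr", "byrkm", "byrwirlfdx"
Count: 12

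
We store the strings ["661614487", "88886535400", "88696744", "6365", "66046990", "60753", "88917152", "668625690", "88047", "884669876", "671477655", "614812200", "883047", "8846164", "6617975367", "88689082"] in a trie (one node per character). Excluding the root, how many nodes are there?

97

Trace insertions, counting only characters that open a new branch:
  "661614487" → 9 new (6, 6, 1, 6, 1, 4, 4, 8, 7)
  "88886535400" → 11 new (8, 8, 8, 8, 6, 5, 3, 5, 4, 0, 0)
  "88696744" → prefix "88" already present; 6 new (6, 9, 6, 7, 4, 4)
  "6365" → prefix "6" already present; 3 new (3, 6, 5)
  "66046990" → prefix "66" already present; 6 new (0, 4, 6, 9, 9, 0)
  "60753" → prefix "6" already present; 4 new (0, 7, 5, 3)
  "88917152" → prefix "88" already present; 6 new (9, 1, 7, 1, 5, 2)
  "668625690" → prefix "66" already present; 7 new (8, 6, 2, 5, 6, 9, 0)
  "88047" → prefix "88" already present; 3 new (0, 4, 7)
  "884669876" → prefix "88" already present; 7 new (4, 6, 6, 9, 8, 7, 6)
  "671477655" → prefix "6" already present; 8 new (7, 1, 4, 7, 7, 6, 5, 5)
  "614812200" → prefix "6" already present; 8 new (1, 4, 8, 1, 2, 2, 0, 0)
  "883047" → prefix "88" already present; 4 new (3, 0, 4, 7)
  "8846164" → prefix "8846" already present; 3 new (1, 6, 4)
  "6617975367" → prefix "661" already present; 7 new (7, 9, 7, 5, 3, 6, 7)
  "88689082" → prefix "886" already present; 5 new (8, 9, 0, 8, 2)
Total nodes = 9 + 11 + 6 + 3 + 6 + 4 + 6 + 7 + 3 + 7 + 8 + 8 + 4 + 3 + 7 + 5 = 97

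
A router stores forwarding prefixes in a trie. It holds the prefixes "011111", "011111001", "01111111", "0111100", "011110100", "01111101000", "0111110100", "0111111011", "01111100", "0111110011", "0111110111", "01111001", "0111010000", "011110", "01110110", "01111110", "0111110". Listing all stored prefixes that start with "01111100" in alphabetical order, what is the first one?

01111100

DFS of the "01111100" subtree visits, in order: "01111100", "011111001", "0111110011"
Position 1: 01111100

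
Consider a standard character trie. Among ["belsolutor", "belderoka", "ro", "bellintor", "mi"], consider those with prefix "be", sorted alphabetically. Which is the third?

belsolutor

Filter for "be…" and sort: "belderoka", "bellintor", "belsolutor"
Position 3: belsolutor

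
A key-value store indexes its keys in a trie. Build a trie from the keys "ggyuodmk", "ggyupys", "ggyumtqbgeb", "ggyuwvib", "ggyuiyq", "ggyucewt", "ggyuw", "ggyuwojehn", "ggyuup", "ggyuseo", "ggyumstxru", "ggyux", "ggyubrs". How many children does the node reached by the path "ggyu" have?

The children of the "ggyu" node are the distinct next characters among strings starting with "ggyu".
Characters that immediately follow "ggyu" among the stored strings: {b, c, i, m, o, p, s, u, w, x}.
That node has 10 child edges.

10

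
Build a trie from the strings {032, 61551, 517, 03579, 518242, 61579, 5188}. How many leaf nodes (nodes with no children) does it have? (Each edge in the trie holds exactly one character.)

Leaves are exactly the stored words that no other stored word extends.
Those words: "032", "03579", "517", "518242", "5188", "61551", "61579"
Leaf count: 7

7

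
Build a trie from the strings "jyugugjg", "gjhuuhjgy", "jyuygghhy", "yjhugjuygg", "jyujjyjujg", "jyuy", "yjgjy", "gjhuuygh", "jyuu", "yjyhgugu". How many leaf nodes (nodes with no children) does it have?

9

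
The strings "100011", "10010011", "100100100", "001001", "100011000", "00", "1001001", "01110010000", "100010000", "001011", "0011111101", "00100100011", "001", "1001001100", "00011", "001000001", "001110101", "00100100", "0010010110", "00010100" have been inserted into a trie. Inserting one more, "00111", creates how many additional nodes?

0

"00111" is already a full path in the trie; only an end-marker is added.
No new nodes are needed: 0.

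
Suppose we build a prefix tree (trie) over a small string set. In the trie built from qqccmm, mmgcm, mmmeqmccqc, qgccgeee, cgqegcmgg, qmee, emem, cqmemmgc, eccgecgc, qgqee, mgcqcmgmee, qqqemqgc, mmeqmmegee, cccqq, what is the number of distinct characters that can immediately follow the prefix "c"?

Walk "c" from the root, arriving at one node.
Distinct next characters after "c": c, g, q.
That node has 3 child edges.

3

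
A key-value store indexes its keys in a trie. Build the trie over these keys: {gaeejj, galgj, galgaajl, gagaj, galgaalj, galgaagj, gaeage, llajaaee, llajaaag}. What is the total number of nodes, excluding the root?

Trace insertions, counting only characters that open a new branch:
  "gaeejj" → 6 new (g, a, e, e, j, j)
  "galgj" → prefix "ga" already present; 3 new (l, g, j)
  "galgaajl" → prefix "galg" already present; 4 new (a, a, j, l)
  "gagaj" → prefix "ga" already present; 3 new (g, a, j)
  "galgaalj" → prefix "galgaa" already present; 2 new (l, j)
  "galgaagj" → prefix "galgaa" already present; 2 new (g, j)
  "gaeage" → prefix "gae" already present; 3 new (a, g, e)
  "llajaaee" → 8 new (l, l, a, j, a, a, e, e)
  "llajaaag" → prefix "llajaa" already present; 2 new (a, g)
Total nodes = 6 + 3 + 4 + 3 + 2 + 2 + 3 + 8 + 2 = 33

33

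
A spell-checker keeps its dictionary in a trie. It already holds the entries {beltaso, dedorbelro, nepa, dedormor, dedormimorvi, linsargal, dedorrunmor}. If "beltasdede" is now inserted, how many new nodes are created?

4

The longest prefix of "beltasdede" already in the trie is "beltas" (length 6).
Each of the 4 remaining characters creates one node.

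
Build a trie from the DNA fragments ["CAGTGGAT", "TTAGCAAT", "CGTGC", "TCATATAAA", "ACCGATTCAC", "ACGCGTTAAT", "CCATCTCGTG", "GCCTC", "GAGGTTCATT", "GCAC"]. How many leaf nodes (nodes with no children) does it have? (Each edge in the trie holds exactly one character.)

A leaf is a node with no children — equivalently, the end of a word that is not a proper prefix of any other stored word.
Those words: "ACCGATTCAC", "ACGCGTTAAT", "CAGTGGAT", "CCATCTCGTG", "CGTGC", "GAGGTTCATT", "GCAC", "GCCTC", "TCATATAAA", "TTAGCAAT"
Leaf count: 10

10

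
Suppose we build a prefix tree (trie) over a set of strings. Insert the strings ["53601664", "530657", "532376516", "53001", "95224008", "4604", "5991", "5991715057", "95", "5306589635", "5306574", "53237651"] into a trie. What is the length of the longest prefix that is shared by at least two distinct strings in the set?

8

Look for the deepest trie node that still has at least two words in its subtree.
e.g. "53237651" and "532376516" share the prefix "53237651" of length 8; no pair shares a longer one.
Longest shared-prefix length: 8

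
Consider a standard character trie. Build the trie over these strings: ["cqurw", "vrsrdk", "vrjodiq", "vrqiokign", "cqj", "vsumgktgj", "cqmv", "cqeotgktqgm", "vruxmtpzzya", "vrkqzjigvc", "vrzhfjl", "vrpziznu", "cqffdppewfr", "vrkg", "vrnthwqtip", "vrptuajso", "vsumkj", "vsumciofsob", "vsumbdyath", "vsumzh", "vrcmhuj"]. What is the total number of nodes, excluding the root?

Trace insertions, counting only characters that open a new branch:
  "cqurw" → 5 new (c, q, u, r, w)
  "vrsrdk" → 6 new (v, r, s, r, d, k)
  "vrjodiq" → prefix "vr" already present; 5 new (j, o, d, i, q)
  "vrqiokign" → prefix "vr" already present; 7 new (q, i, o, k, i, g, n)
  "cqj" → prefix "cq" already present; 1 new (j)
  "vsumgktgj" → prefix "v" already present; 8 new (s, u, m, g, k, t, g, j)
  "cqmv" → prefix "cq" already present; 2 new (m, v)
  "cqeotgktqgm" → prefix "cq" already present; 9 new (e, o, t, g, k, t, q, g, m)
  "vruxmtpzzya" → prefix "vr" already present; 9 new (u, x, m, t, p, z, z, y, a)
  "vrkqzjigvc" → prefix "vr" already present; 8 new (k, q, z, j, i, g, v, c)
  "vrzhfjl" → prefix "vr" already present; 5 new (z, h, f, j, l)
  "vrpziznu" → prefix "vr" already present; 6 new (p, z, i, z, n, u)
  "cqffdppewfr" → prefix "cq" already present; 9 new (f, f, d, p, p, e, w, f, r)
  "vrkg" → prefix "vrk" already present; 1 new (g)
  "vrnthwqtip" → prefix "vr" already present; 8 new (n, t, h, w, q, t, i, p)
  "vrptuajso" → prefix "vrp" already present; 6 new (t, u, a, j, s, o)
  "vsumkj" → prefix "vsum" already present; 2 new (k, j)
  "vsumciofsob" → prefix "vsum" already present; 7 new (c, i, o, f, s, o, b)
  "vsumbdyath" → prefix "vsum" already present; 6 new (b, d, y, a, t, h)
  "vsumzh" → prefix "vsum" already present; 2 new (z, h)
  "vrcmhuj" → prefix "vr" already present; 5 new (c, m, h, u, j)
Total nodes = 5 + 6 + 5 + 7 + 1 + 8 + 2 + 9 + 9 + 8 + 5 + 6 + 9 + 1 + 8 + 6 + 2 + 7 + 6 + 2 + 5 = 117

117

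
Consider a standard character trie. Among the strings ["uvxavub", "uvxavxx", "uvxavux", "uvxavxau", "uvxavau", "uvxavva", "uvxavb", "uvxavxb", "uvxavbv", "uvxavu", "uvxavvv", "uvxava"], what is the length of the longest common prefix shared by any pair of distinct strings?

The deepest shared node is where two words last agree before diverging.
e.g. "uvxava" and "uvxavau" share the prefix "uvxava" of length 6; no pair shares a longer one.
Longest shared-prefix length: 6

6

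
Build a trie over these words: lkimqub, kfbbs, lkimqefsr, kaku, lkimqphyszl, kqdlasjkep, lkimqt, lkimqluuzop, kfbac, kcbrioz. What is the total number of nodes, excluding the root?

Trace insertions, counting only characters that open a new branch:
  "lkimqub" → 7 new (l, k, i, m, q, u, b)
  "kfbbs" → 5 new (k, f, b, b, s)
  "lkimqefsr" → prefix "lkimq" already present; 4 new (e, f, s, r)
  "kaku" → prefix "k" already present; 3 new (a, k, u)
  "lkimqphyszl" → prefix "lkimq" already present; 6 new (p, h, y, s, z, l)
  "kqdlasjkep" → prefix "k" already present; 9 new (q, d, l, a, s, j, k, e, p)
  "lkimqt" → prefix "lkimq" already present; 1 new (t)
  "lkimqluuzop" → prefix "lkimq" already present; 6 new (l, u, u, z, o, p)
  "kfbac" → prefix "kfb" already present; 2 new (a, c)
  "kcbrioz" → prefix "k" already present; 6 new (c, b, r, i, o, z)
Total nodes = 7 + 5 + 4 + 3 + 6 + 9 + 1 + 6 + 2 + 6 = 49

49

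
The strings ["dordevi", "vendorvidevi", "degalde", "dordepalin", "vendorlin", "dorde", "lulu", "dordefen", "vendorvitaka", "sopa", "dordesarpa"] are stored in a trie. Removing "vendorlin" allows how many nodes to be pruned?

3

A node on "vendorlin"'s path can go only if nothing else ends at it or branches off below it.
The suffix "lin" (3 nodes) is used only by "vendorlin"; the node for "vendor" still has the child "v", so pruning stops there.
Nodes removed: 3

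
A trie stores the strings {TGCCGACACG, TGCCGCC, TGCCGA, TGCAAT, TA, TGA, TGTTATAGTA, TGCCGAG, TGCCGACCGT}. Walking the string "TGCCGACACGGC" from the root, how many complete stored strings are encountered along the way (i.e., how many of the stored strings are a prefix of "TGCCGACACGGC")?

2

Traverse "TGCCGACACGGC" character by character; count nodes along the way that are marked as word ends.
Prefixes of the query that are stored words: "TGCCGA", "TGCCGACACG"
Count: 2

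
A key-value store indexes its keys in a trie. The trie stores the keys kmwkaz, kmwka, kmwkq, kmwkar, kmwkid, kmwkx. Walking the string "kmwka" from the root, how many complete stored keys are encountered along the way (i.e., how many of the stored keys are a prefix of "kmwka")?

Check each prefix of "kmwka" against the stored set — each match is an end-marker on the path.
Prefixes of the query that are stored words: "kmwka"
Count: 1

1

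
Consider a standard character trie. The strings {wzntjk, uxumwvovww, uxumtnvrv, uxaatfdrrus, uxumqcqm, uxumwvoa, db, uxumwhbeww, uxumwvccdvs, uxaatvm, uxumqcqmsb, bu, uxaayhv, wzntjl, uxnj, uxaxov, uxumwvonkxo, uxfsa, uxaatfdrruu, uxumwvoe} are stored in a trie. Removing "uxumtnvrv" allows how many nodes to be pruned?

5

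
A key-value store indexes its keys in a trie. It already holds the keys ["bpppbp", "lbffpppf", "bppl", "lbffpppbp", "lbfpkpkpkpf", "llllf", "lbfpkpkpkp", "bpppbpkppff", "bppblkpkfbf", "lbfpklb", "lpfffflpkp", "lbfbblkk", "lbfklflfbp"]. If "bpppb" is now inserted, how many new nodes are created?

0

"bpppb" is already a full path in the trie; only an end-marker is added.
No new nodes are needed: 0.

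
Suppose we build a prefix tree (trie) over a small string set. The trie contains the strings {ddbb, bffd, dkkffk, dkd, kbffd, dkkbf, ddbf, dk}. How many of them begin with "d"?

Walk to "d"; the words in its subtree are exactly those with that prefix.
Matches: "ddbb", "ddbf", "dk", "dkd", "dkkbf", "dkkffk"
Count: 6

6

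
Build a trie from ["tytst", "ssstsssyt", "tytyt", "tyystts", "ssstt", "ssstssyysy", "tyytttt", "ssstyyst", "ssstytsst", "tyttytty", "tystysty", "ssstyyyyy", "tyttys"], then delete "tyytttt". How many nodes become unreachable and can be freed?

After clearing the end-marker at "tyytttt", prune upward until reaching a node still needed by another word.
The suffix "tttt" (4 nodes) is used only by "tyytttt"; the node for "tyy" still has the child "s", so pruning stops there.
Nodes removed: 4

4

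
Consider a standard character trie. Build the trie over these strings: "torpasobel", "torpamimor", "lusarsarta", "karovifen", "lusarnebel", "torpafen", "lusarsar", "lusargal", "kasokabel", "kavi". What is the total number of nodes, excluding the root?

54

Trace insertions, counting only characters that open a new branch:
  "torpasobel" → 10 new (t, o, r, p, a, s, o, b, e, l)
  "torpamimor" → prefix "torpa" already present; 5 new (m, i, m, o, r)
  "lusarsarta" → 10 new (l, u, s, a, r, s, a, r, t, a)
  "karovifen" → 9 new (k, a, r, o, v, i, f, e, n)
  "lusarnebel" → prefix "lusar" already present; 5 new (n, e, b, e, l)
  "torpafen" → prefix "torpa" already present; 3 new (f, e, n)
  "lusarsar" → prefix "lusarsar" already present; 0 new (none)
  "lusargal" → prefix "lusar" already present; 3 new (g, a, l)
  "kasokabel" → prefix "ka" already present; 7 new (s, o, k, a, b, e, l)
  "kavi" → prefix "ka" already present; 2 new (v, i)
Total nodes = 10 + 5 + 10 + 9 + 5 + 3 + 0 + 3 + 7 + 2 = 54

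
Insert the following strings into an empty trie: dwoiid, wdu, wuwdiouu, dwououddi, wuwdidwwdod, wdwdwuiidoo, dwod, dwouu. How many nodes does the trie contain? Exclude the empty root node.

Trace insertions, counting only characters that open a new branch:
  "dwoiid" → 6 new (d, w, o, i, i, d)
  "wdu" → 3 new (w, d, u)
  "wuwdiouu" → prefix "w" already present; 7 new (u, w, d, i, o, u, u)
  "dwououddi" → prefix "dwo" already present; 6 new (u, o, u, d, d, i)
  "wuwdidwwdod" → prefix "wuwdi" already present; 6 new (d, w, w, d, o, d)
  "wdwdwuiidoo" → prefix "wd" already present; 9 new (w, d, w, u, i, i, d, o, o)
  "dwod" → prefix "dwo" already present; 1 new (d)
  "dwouu" → prefix "dwou" already present; 1 new (u)
Total nodes = 6 + 3 + 7 + 6 + 6 + 9 + 1 + 1 = 39

39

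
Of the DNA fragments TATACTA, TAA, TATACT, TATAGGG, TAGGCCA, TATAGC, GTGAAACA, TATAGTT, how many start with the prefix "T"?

7

Filter for entries beginning with "T":
Matches: "TAA", "TAGGCCA", "TATACT", "TATACTA", "TATAGC", "TATAGGG", "TATAGTT"
Count: 7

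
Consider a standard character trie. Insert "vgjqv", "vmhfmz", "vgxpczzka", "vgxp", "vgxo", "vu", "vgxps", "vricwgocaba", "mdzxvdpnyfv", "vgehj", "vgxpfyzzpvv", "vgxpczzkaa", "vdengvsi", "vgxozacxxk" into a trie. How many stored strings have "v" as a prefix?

13

Filter for entries beginning with "v":
Words under "v": vdengvsi, vgehj, vgjqv, vgxo, vgxozacxxk, vgxp, vgxpczzka, vgxpczzkaa, vgxpfyzzpvv, vgxps, vmhfmz, vricwgocaba, vu
Count: 13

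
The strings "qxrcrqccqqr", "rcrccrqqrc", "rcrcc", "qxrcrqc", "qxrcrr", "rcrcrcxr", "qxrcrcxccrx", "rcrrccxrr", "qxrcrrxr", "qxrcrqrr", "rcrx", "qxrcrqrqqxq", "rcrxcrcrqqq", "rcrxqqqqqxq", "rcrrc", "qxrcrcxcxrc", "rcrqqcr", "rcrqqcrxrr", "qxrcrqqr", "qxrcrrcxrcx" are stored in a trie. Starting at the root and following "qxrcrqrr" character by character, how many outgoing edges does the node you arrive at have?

0

Follow the path "qxrcrqrr" to its node, then look at its outgoing edges.
No stored string extends past "qxrcrqrr".
That node has 0 child edges.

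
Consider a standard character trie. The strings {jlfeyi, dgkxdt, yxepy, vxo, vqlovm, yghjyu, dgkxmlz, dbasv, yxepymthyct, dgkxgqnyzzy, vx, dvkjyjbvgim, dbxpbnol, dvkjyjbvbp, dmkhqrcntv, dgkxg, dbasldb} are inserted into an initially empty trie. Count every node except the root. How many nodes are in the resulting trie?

Insert word by word; a character creates a node only if that edge doesn't already exist:
  "jlfeyi" → 6 new (j, l, f, e, y, i)
  "dgkxdt" → 6 new (d, g, k, x, d, t)
  "yxepy" → 5 new (y, x, e, p, y)
  "vxo" → 3 new (v, x, o)
  "vqlovm" → prefix "v" already present; 5 new (q, l, o, v, m)
  "yghjyu" → prefix "y" already present; 5 new (g, h, j, y, u)
  "dgkxmlz" → prefix "dgkx" already present; 3 new (m, l, z)
  "dbasv" → prefix "d" already present; 4 new (b, a, s, v)
  "yxepymthyct" → prefix "yxepy" already present; 6 new (m, t, h, y, c, t)
  "dgkxgqnyzzy" → prefix "dgkx" already present; 7 new (g, q, n, y, z, z, y)
  "vx" → prefix "vx" already present; 0 new (none)
  "dvkjyjbvgim" → prefix "d" already present; 10 new (v, k, j, y, j, b, v, g, i, m)
  "dbxpbnol" → prefix "db" already present; 6 new (x, p, b, n, o, l)
  "dvkjyjbvbp" → prefix "dvkjyjbv" already present; 2 new (b, p)
  "dmkhqrcntv" → prefix "d" already present; 9 new (m, k, h, q, r, c, n, t, v)
  "dgkxg" → prefix "dgkxg" already present; 0 new (none)
  "dbasldb" → prefix "dbas" already present; 3 new (l, d, b)
Total nodes = 6 + 6 + 5 + 3 + 5 + 5 + 3 + 4 + 6 + 7 + 0 + 10 + 6 + 2 + 9 + 0 + 3 = 80

80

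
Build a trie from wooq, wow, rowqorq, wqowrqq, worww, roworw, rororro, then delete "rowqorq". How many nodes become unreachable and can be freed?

4

A node on "rowqorq"'s path can go only if nothing else ends at it or branches off below it.
The suffix "qorq" (4 nodes) is used only by "rowqorq"; the node for "row" still has the child "o", so pruning stops there.
Nodes removed: 4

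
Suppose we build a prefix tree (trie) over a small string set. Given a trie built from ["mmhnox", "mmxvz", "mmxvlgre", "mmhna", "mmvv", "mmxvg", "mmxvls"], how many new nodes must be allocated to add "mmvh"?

Walking "mmvh" from the root, the first 3 characters ("mmv") follow existing edges; "h" is the first miss.
So 4 − 3 = 1 new nodes.

1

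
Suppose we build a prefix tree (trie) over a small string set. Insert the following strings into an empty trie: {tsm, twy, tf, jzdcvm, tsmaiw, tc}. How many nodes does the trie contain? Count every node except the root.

Count nodes per top-level branch (shared prefixes stored once):
  'j'-branch (jzdcvm): 6 nodes
  't'-branch (tc, tf, tsm, tsmaiw, twy): 10 nodes
Sum: 16

16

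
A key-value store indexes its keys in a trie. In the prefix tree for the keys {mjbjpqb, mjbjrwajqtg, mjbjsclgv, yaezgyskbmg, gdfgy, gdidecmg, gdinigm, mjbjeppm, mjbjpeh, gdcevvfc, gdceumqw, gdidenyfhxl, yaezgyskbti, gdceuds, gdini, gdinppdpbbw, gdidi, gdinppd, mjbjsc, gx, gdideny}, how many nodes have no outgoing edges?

Leaves are exactly the stored words that no other stored word extends.
Those words: "gdceuds", "gdceumqw", "gdcevvfc", "gdfgy", "gdidecmg", "gdidenyfhxl", "gdidi", "gdinigm", "gdinppdpbbw", "gx", "mjbjeppm", "mjbjpeh", "mjbjpqb", "mjbjrwajqtg", "mjbjsclgv", "yaezgyskbmg", "yaezgyskbti"
Leaf count: 17

17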